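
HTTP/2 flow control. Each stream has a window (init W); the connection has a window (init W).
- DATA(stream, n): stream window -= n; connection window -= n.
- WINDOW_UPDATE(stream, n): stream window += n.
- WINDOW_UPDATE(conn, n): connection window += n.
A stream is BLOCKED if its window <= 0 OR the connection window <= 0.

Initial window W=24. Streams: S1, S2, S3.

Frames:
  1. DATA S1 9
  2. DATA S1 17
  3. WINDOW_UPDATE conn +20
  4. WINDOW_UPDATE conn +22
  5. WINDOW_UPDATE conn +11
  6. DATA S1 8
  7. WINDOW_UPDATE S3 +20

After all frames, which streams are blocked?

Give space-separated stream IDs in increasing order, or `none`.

Op 1: conn=15 S1=15 S2=24 S3=24 blocked=[]
Op 2: conn=-2 S1=-2 S2=24 S3=24 blocked=[1, 2, 3]
Op 3: conn=18 S1=-2 S2=24 S3=24 blocked=[1]
Op 4: conn=40 S1=-2 S2=24 S3=24 blocked=[1]
Op 5: conn=51 S1=-2 S2=24 S3=24 blocked=[1]
Op 6: conn=43 S1=-10 S2=24 S3=24 blocked=[1]
Op 7: conn=43 S1=-10 S2=24 S3=44 blocked=[1]

Answer: S1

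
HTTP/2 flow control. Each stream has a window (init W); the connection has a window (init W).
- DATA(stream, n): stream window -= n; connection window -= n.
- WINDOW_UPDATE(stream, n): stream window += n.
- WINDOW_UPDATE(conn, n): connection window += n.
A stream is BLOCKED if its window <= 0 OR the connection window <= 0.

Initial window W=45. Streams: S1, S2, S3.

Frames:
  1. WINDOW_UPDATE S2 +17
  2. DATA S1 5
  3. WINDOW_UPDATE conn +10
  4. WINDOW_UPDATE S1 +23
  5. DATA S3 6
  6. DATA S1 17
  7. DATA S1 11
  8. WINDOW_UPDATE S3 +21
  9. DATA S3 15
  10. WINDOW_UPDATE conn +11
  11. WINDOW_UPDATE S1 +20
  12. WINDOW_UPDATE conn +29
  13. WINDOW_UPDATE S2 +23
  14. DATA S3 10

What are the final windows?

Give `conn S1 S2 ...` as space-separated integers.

Op 1: conn=45 S1=45 S2=62 S3=45 blocked=[]
Op 2: conn=40 S1=40 S2=62 S3=45 blocked=[]
Op 3: conn=50 S1=40 S2=62 S3=45 blocked=[]
Op 4: conn=50 S1=63 S2=62 S3=45 blocked=[]
Op 5: conn=44 S1=63 S2=62 S3=39 blocked=[]
Op 6: conn=27 S1=46 S2=62 S3=39 blocked=[]
Op 7: conn=16 S1=35 S2=62 S3=39 blocked=[]
Op 8: conn=16 S1=35 S2=62 S3=60 blocked=[]
Op 9: conn=1 S1=35 S2=62 S3=45 blocked=[]
Op 10: conn=12 S1=35 S2=62 S3=45 blocked=[]
Op 11: conn=12 S1=55 S2=62 S3=45 blocked=[]
Op 12: conn=41 S1=55 S2=62 S3=45 blocked=[]
Op 13: conn=41 S1=55 S2=85 S3=45 blocked=[]
Op 14: conn=31 S1=55 S2=85 S3=35 blocked=[]

Answer: 31 55 85 35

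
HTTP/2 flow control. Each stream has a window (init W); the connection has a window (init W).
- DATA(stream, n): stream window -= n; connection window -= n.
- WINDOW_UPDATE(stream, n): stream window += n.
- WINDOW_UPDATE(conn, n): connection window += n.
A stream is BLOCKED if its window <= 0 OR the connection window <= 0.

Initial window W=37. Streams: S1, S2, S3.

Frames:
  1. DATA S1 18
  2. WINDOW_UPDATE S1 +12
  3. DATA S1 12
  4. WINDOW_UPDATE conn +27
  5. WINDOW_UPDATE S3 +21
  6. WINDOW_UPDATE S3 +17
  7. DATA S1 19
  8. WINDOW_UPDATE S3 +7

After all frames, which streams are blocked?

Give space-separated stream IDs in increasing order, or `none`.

Answer: S1

Derivation:
Op 1: conn=19 S1=19 S2=37 S3=37 blocked=[]
Op 2: conn=19 S1=31 S2=37 S3=37 blocked=[]
Op 3: conn=7 S1=19 S2=37 S3=37 blocked=[]
Op 4: conn=34 S1=19 S2=37 S3=37 blocked=[]
Op 5: conn=34 S1=19 S2=37 S3=58 blocked=[]
Op 6: conn=34 S1=19 S2=37 S3=75 blocked=[]
Op 7: conn=15 S1=0 S2=37 S3=75 blocked=[1]
Op 8: conn=15 S1=0 S2=37 S3=82 blocked=[1]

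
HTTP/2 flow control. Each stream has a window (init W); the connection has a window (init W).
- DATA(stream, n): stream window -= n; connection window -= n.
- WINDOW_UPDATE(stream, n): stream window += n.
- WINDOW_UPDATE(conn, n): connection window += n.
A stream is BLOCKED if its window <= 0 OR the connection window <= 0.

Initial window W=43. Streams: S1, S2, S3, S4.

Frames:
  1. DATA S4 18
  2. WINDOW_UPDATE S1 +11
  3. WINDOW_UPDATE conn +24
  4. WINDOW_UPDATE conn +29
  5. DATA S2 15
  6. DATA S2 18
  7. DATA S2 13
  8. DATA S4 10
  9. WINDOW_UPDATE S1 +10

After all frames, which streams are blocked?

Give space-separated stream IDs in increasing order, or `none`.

Answer: S2

Derivation:
Op 1: conn=25 S1=43 S2=43 S3=43 S4=25 blocked=[]
Op 2: conn=25 S1=54 S2=43 S3=43 S4=25 blocked=[]
Op 3: conn=49 S1=54 S2=43 S3=43 S4=25 blocked=[]
Op 4: conn=78 S1=54 S2=43 S3=43 S4=25 blocked=[]
Op 5: conn=63 S1=54 S2=28 S3=43 S4=25 blocked=[]
Op 6: conn=45 S1=54 S2=10 S3=43 S4=25 blocked=[]
Op 7: conn=32 S1=54 S2=-3 S3=43 S4=25 blocked=[2]
Op 8: conn=22 S1=54 S2=-3 S3=43 S4=15 blocked=[2]
Op 9: conn=22 S1=64 S2=-3 S3=43 S4=15 blocked=[2]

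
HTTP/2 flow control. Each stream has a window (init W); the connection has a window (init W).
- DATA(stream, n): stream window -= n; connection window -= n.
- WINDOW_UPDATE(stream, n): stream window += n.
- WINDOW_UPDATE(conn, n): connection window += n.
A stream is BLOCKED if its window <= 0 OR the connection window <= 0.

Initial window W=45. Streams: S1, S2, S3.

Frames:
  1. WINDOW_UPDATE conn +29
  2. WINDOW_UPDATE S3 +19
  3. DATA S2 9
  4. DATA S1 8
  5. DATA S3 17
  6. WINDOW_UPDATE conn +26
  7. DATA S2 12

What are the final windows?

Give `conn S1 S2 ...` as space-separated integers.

Op 1: conn=74 S1=45 S2=45 S3=45 blocked=[]
Op 2: conn=74 S1=45 S2=45 S3=64 blocked=[]
Op 3: conn=65 S1=45 S2=36 S3=64 blocked=[]
Op 4: conn=57 S1=37 S2=36 S3=64 blocked=[]
Op 5: conn=40 S1=37 S2=36 S3=47 blocked=[]
Op 6: conn=66 S1=37 S2=36 S3=47 blocked=[]
Op 7: conn=54 S1=37 S2=24 S3=47 blocked=[]

Answer: 54 37 24 47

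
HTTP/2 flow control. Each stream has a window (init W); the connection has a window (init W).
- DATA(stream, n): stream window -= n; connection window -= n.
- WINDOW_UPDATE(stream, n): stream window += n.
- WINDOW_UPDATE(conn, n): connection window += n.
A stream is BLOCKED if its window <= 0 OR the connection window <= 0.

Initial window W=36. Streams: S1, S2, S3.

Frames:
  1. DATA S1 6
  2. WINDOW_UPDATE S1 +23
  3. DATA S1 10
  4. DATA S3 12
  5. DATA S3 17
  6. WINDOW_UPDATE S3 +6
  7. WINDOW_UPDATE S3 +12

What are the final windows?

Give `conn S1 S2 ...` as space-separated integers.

Op 1: conn=30 S1=30 S2=36 S3=36 blocked=[]
Op 2: conn=30 S1=53 S2=36 S3=36 blocked=[]
Op 3: conn=20 S1=43 S2=36 S3=36 blocked=[]
Op 4: conn=8 S1=43 S2=36 S3=24 blocked=[]
Op 5: conn=-9 S1=43 S2=36 S3=7 blocked=[1, 2, 3]
Op 6: conn=-9 S1=43 S2=36 S3=13 blocked=[1, 2, 3]
Op 7: conn=-9 S1=43 S2=36 S3=25 blocked=[1, 2, 3]

Answer: -9 43 36 25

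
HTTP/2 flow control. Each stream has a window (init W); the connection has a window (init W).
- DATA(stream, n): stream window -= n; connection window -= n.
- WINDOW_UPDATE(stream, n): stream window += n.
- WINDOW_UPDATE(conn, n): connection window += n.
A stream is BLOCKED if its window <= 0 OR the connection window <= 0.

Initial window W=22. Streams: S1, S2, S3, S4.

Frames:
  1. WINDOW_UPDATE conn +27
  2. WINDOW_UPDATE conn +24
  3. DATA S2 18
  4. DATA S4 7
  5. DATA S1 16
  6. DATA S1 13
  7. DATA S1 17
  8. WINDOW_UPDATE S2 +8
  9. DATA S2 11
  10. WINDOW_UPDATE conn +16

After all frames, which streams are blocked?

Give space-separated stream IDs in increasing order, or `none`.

Answer: S1

Derivation:
Op 1: conn=49 S1=22 S2=22 S3=22 S4=22 blocked=[]
Op 2: conn=73 S1=22 S2=22 S3=22 S4=22 blocked=[]
Op 3: conn=55 S1=22 S2=4 S3=22 S4=22 blocked=[]
Op 4: conn=48 S1=22 S2=4 S3=22 S4=15 blocked=[]
Op 5: conn=32 S1=6 S2=4 S3=22 S4=15 blocked=[]
Op 6: conn=19 S1=-7 S2=4 S3=22 S4=15 blocked=[1]
Op 7: conn=2 S1=-24 S2=4 S3=22 S4=15 blocked=[1]
Op 8: conn=2 S1=-24 S2=12 S3=22 S4=15 blocked=[1]
Op 9: conn=-9 S1=-24 S2=1 S3=22 S4=15 blocked=[1, 2, 3, 4]
Op 10: conn=7 S1=-24 S2=1 S3=22 S4=15 blocked=[1]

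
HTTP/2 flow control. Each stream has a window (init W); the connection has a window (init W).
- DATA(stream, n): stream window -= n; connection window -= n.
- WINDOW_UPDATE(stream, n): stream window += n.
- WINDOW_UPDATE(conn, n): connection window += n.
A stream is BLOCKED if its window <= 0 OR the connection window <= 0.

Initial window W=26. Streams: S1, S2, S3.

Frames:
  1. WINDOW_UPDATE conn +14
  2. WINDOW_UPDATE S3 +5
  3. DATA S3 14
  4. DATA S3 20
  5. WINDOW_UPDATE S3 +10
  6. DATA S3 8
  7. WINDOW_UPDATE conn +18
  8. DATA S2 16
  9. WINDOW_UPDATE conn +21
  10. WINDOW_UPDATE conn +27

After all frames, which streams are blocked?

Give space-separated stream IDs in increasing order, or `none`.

Op 1: conn=40 S1=26 S2=26 S3=26 blocked=[]
Op 2: conn=40 S1=26 S2=26 S3=31 blocked=[]
Op 3: conn=26 S1=26 S2=26 S3=17 blocked=[]
Op 4: conn=6 S1=26 S2=26 S3=-3 blocked=[3]
Op 5: conn=6 S1=26 S2=26 S3=7 blocked=[]
Op 6: conn=-2 S1=26 S2=26 S3=-1 blocked=[1, 2, 3]
Op 7: conn=16 S1=26 S2=26 S3=-1 blocked=[3]
Op 8: conn=0 S1=26 S2=10 S3=-1 blocked=[1, 2, 3]
Op 9: conn=21 S1=26 S2=10 S3=-1 blocked=[3]
Op 10: conn=48 S1=26 S2=10 S3=-1 blocked=[3]

Answer: S3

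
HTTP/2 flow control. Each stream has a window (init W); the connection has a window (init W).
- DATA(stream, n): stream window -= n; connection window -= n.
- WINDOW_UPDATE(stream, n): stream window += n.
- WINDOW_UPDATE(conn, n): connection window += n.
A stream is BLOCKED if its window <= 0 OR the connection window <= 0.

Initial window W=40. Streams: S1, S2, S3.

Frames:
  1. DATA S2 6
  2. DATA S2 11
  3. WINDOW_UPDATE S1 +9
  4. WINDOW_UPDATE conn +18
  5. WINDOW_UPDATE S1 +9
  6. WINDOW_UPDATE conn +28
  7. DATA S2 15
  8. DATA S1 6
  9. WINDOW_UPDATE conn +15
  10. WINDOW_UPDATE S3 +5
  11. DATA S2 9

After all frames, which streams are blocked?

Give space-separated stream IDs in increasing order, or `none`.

Op 1: conn=34 S1=40 S2=34 S3=40 blocked=[]
Op 2: conn=23 S1=40 S2=23 S3=40 blocked=[]
Op 3: conn=23 S1=49 S2=23 S3=40 blocked=[]
Op 4: conn=41 S1=49 S2=23 S3=40 blocked=[]
Op 5: conn=41 S1=58 S2=23 S3=40 blocked=[]
Op 6: conn=69 S1=58 S2=23 S3=40 blocked=[]
Op 7: conn=54 S1=58 S2=8 S3=40 blocked=[]
Op 8: conn=48 S1=52 S2=8 S3=40 blocked=[]
Op 9: conn=63 S1=52 S2=8 S3=40 blocked=[]
Op 10: conn=63 S1=52 S2=8 S3=45 blocked=[]
Op 11: conn=54 S1=52 S2=-1 S3=45 blocked=[2]

Answer: S2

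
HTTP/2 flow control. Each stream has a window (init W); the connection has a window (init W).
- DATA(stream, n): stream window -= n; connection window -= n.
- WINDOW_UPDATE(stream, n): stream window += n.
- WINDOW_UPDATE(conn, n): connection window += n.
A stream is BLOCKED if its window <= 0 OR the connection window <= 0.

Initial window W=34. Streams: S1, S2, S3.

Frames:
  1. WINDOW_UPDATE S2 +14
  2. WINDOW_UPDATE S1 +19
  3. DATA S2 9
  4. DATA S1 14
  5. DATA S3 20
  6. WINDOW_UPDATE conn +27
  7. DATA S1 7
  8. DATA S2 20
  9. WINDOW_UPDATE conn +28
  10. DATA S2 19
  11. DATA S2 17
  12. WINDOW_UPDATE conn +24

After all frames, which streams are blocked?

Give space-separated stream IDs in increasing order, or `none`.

Op 1: conn=34 S1=34 S2=48 S3=34 blocked=[]
Op 2: conn=34 S1=53 S2=48 S3=34 blocked=[]
Op 3: conn=25 S1=53 S2=39 S3=34 blocked=[]
Op 4: conn=11 S1=39 S2=39 S3=34 blocked=[]
Op 5: conn=-9 S1=39 S2=39 S3=14 blocked=[1, 2, 3]
Op 6: conn=18 S1=39 S2=39 S3=14 blocked=[]
Op 7: conn=11 S1=32 S2=39 S3=14 blocked=[]
Op 8: conn=-9 S1=32 S2=19 S3=14 blocked=[1, 2, 3]
Op 9: conn=19 S1=32 S2=19 S3=14 blocked=[]
Op 10: conn=0 S1=32 S2=0 S3=14 blocked=[1, 2, 3]
Op 11: conn=-17 S1=32 S2=-17 S3=14 blocked=[1, 2, 3]
Op 12: conn=7 S1=32 S2=-17 S3=14 blocked=[2]

Answer: S2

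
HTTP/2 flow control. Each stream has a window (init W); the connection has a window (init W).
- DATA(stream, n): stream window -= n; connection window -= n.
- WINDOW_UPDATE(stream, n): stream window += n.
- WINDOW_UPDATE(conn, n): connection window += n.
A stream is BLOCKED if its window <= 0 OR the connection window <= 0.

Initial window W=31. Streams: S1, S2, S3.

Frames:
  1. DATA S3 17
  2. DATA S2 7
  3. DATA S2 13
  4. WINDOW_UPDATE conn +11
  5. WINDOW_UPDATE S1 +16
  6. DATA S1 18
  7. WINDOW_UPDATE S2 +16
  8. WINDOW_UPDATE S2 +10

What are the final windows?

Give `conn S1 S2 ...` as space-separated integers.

Answer: -13 29 37 14

Derivation:
Op 1: conn=14 S1=31 S2=31 S3=14 blocked=[]
Op 2: conn=7 S1=31 S2=24 S3=14 blocked=[]
Op 3: conn=-6 S1=31 S2=11 S3=14 blocked=[1, 2, 3]
Op 4: conn=5 S1=31 S2=11 S3=14 blocked=[]
Op 5: conn=5 S1=47 S2=11 S3=14 blocked=[]
Op 6: conn=-13 S1=29 S2=11 S3=14 blocked=[1, 2, 3]
Op 7: conn=-13 S1=29 S2=27 S3=14 blocked=[1, 2, 3]
Op 8: conn=-13 S1=29 S2=37 S3=14 blocked=[1, 2, 3]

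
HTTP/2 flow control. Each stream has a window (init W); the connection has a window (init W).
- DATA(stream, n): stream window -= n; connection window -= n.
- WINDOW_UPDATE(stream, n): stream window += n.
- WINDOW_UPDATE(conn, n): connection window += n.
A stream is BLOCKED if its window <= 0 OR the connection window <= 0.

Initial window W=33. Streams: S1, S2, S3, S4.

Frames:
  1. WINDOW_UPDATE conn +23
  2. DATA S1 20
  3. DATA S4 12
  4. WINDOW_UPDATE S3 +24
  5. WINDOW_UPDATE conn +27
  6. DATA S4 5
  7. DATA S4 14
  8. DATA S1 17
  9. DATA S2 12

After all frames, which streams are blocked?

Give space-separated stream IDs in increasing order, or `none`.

Op 1: conn=56 S1=33 S2=33 S3=33 S4=33 blocked=[]
Op 2: conn=36 S1=13 S2=33 S3=33 S4=33 blocked=[]
Op 3: conn=24 S1=13 S2=33 S3=33 S4=21 blocked=[]
Op 4: conn=24 S1=13 S2=33 S3=57 S4=21 blocked=[]
Op 5: conn=51 S1=13 S2=33 S3=57 S4=21 blocked=[]
Op 6: conn=46 S1=13 S2=33 S3=57 S4=16 blocked=[]
Op 7: conn=32 S1=13 S2=33 S3=57 S4=2 blocked=[]
Op 8: conn=15 S1=-4 S2=33 S3=57 S4=2 blocked=[1]
Op 9: conn=3 S1=-4 S2=21 S3=57 S4=2 blocked=[1]

Answer: S1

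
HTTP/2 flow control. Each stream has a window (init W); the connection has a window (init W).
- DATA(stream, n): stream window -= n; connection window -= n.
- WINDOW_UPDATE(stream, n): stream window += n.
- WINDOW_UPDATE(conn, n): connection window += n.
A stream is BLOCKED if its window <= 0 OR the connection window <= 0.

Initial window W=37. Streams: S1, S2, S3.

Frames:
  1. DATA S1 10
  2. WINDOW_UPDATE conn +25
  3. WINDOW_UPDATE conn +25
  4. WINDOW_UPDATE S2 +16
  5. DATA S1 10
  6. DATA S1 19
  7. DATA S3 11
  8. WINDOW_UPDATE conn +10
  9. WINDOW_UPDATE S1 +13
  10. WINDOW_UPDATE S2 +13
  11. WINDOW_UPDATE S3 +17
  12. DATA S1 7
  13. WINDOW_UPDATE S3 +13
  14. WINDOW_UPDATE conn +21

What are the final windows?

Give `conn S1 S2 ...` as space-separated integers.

Op 1: conn=27 S1=27 S2=37 S3=37 blocked=[]
Op 2: conn=52 S1=27 S2=37 S3=37 blocked=[]
Op 3: conn=77 S1=27 S2=37 S3=37 blocked=[]
Op 4: conn=77 S1=27 S2=53 S3=37 blocked=[]
Op 5: conn=67 S1=17 S2=53 S3=37 blocked=[]
Op 6: conn=48 S1=-2 S2=53 S3=37 blocked=[1]
Op 7: conn=37 S1=-2 S2=53 S3=26 blocked=[1]
Op 8: conn=47 S1=-2 S2=53 S3=26 blocked=[1]
Op 9: conn=47 S1=11 S2=53 S3=26 blocked=[]
Op 10: conn=47 S1=11 S2=66 S3=26 blocked=[]
Op 11: conn=47 S1=11 S2=66 S3=43 blocked=[]
Op 12: conn=40 S1=4 S2=66 S3=43 blocked=[]
Op 13: conn=40 S1=4 S2=66 S3=56 blocked=[]
Op 14: conn=61 S1=4 S2=66 S3=56 blocked=[]

Answer: 61 4 66 56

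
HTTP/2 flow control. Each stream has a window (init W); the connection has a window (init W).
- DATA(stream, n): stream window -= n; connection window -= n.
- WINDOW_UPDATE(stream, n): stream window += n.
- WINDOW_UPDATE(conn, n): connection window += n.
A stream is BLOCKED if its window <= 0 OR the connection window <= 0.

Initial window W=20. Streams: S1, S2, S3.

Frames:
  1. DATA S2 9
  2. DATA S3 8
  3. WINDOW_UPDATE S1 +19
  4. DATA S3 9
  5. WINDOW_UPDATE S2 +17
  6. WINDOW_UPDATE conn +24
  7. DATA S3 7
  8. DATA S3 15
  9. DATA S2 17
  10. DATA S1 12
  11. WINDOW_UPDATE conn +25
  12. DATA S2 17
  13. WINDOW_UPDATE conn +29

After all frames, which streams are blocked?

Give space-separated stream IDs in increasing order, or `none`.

Answer: S2 S3

Derivation:
Op 1: conn=11 S1=20 S2=11 S3=20 blocked=[]
Op 2: conn=3 S1=20 S2=11 S3=12 blocked=[]
Op 3: conn=3 S1=39 S2=11 S3=12 blocked=[]
Op 4: conn=-6 S1=39 S2=11 S3=3 blocked=[1, 2, 3]
Op 5: conn=-6 S1=39 S2=28 S3=3 blocked=[1, 2, 3]
Op 6: conn=18 S1=39 S2=28 S3=3 blocked=[]
Op 7: conn=11 S1=39 S2=28 S3=-4 blocked=[3]
Op 8: conn=-4 S1=39 S2=28 S3=-19 blocked=[1, 2, 3]
Op 9: conn=-21 S1=39 S2=11 S3=-19 blocked=[1, 2, 3]
Op 10: conn=-33 S1=27 S2=11 S3=-19 blocked=[1, 2, 3]
Op 11: conn=-8 S1=27 S2=11 S3=-19 blocked=[1, 2, 3]
Op 12: conn=-25 S1=27 S2=-6 S3=-19 blocked=[1, 2, 3]
Op 13: conn=4 S1=27 S2=-6 S3=-19 blocked=[2, 3]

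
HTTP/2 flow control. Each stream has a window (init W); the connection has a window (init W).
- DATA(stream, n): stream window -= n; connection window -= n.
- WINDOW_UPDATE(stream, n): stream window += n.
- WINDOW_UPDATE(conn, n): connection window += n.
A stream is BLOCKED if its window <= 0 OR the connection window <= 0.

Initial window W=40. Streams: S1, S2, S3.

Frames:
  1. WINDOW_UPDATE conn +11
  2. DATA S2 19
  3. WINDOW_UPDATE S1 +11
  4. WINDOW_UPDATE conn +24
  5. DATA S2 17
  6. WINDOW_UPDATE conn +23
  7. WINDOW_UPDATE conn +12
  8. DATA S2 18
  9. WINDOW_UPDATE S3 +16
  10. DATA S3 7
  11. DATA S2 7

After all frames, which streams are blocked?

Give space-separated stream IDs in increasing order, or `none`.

Answer: S2

Derivation:
Op 1: conn=51 S1=40 S2=40 S3=40 blocked=[]
Op 2: conn=32 S1=40 S2=21 S3=40 blocked=[]
Op 3: conn=32 S1=51 S2=21 S3=40 blocked=[]
Op 4: conn=56 S1=51 S2=21 S3=40 blocked=[]
Op 5: conn=39 S1=51 S2=4 S3=40 blocked=[]
Op 6: conn=62 S1=51 S2=4 S3=40 blocked=[]
Op 7: conn=74 S1=51 S2=4 S3=40 blocked=[]
Op 8: conn=56 S1=51 S2=-14 S3=40 blocked=[2]
Op 9: conn=56 S1=51 S2=-14 S3=56 blocked=[2]
Op 10: conn=49 S1=51 S2=-14 S3=49 blocked=[2]
Op 11: conn=42 S1=51 S2=-21 S3=49 blocked=[2]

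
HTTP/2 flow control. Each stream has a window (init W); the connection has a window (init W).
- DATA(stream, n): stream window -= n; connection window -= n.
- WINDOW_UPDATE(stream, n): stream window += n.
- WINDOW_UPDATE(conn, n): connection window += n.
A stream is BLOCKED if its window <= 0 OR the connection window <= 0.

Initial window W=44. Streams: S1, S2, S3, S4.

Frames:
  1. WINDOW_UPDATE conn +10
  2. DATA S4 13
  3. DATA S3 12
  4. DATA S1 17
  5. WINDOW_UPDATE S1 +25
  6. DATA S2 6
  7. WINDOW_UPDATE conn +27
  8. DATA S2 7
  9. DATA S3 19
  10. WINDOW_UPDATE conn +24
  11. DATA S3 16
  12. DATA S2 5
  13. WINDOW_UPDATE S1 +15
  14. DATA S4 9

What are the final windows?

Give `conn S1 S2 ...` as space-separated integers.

Answer: 1 67 26 -3 22

Derivation:
Op 1: conn=54 S1=44 S2=44 S3=44 S4=44 blocked=[]
Op 2: conn=41 S1=44 S2=44 S3=44 S4=31 blocked=[]
Op 3: conn=29 S1=44 S2=44 S3=32 S4=31 blocked=[]
Op 4: conn=12 S1=27 S2=44 S3=32 S4=31 blocked=[]
Op 5: conn=12 S1=52 S2=44 S3=32 S4=31 blocked=[]
Op 6: conn=6 S1=52 S2=38 S3=32 S4=31 blocked=[]
Op 7: conn=33 S1=52 S2=38 S3=32 S4=31 blocked=[]
Op 8: conn=26 S1=52 S2=31 S3=32 S4=31 blocked=[]
Op 9: conn=7 S1=52 S2=31 S3=13 S4=31 blocked=[]
Op 10: conn=31 S1=52 S2=31 S3=13 S4=31 blocked=[]
Op 11: conn=15 S1=52 S2=31 S3=-3 S4=31 blocked=[3]
Op 12: conn=10 S1=52 S2=26 S3=-3 S4=31 blocked=[3]
Op 13: conn=10 S1=67 S2=26 S3=-3 S4=31 blocked=[3]
Op 14: conn=1 S1=67 S2=26 S3=-3 S4=22 blocked=[3]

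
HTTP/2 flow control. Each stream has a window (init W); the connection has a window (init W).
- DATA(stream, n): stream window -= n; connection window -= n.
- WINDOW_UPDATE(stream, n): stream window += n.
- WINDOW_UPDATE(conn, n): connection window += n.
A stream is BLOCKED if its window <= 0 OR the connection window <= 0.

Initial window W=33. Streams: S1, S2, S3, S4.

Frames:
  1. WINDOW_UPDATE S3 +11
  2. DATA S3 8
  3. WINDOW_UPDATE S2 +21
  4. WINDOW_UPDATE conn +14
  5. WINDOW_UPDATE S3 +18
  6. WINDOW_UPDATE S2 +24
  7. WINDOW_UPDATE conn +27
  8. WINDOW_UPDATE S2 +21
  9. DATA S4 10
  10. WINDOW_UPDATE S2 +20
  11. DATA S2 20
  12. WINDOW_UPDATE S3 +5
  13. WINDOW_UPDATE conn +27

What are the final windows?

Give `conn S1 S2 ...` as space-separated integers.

Op 1: conn=33 S1=33 S2=33 S3=44 S4=33 blocked=[]
Op 2: conn=25 S1=33 S2=33 S3=36 S4=33 blocked=[]
Op 3: conn=25 S1=33 S2=54 S3=36 S4=33 blocked=[]
Op 4: conn=39 S1=33 S2=54 S3=36 S4=33 blocked=[]
Op 5: conn=39 S1=33 S2=54 S3=54 S4=33 blocked=[]
Op 6: conn=39 S1=33 S2=78 S3=54 S4=33 blocked=[]
Op 7: conn=66 S1=33 S2=78 S3=54 S4=33 blocked=[]
Op 8: conn=66 S1=33 S2=99 S3=54 S4=33 blocked=[]
Op 9: conn=56 S1=33 S2=99 S3=54 S4=23 blocked=[]
Op 10: conn=56 S1=33 S2=119 S3=54 S4=23 blocked=[]
Op 11: conn=36 S1=33 S2=99 S3=54 S4=23 blocked=[]
Op 12: conn=36 S1=33 S2=99 S3=59 S4=23 blocked=[]
Op 13: conn=63 S1=33 S2=99 S3=59 S4=23 blocked=[]

Answer: 63 33 99 59 23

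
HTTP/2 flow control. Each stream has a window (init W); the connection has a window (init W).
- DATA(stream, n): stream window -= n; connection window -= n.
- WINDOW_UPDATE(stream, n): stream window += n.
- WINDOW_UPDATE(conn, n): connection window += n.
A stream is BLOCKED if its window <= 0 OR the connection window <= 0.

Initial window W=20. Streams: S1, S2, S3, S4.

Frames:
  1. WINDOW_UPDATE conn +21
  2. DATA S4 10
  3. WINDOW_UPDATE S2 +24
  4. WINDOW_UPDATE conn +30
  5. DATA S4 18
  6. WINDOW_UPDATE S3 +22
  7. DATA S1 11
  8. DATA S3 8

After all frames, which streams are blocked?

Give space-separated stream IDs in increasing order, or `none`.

Answer: S4

Derivation:
Op 1: conn=41 S1=20 S2=20 S3=20 S4=20 blocked=[]
Op 2: conn=31 S1=20 S2=20 S3=20 S4=10 blocked=[]
Op 3: conn=31 S1=20 S2=44 S3=20 S4=10 blocked=[]
Op 4: conn=61 S1=20 S2=44 S3=20 S4=10 blocked=[]
Op 5: conn=43 S1=20 S2=44 S3=20 S4=-8 blocked=[4]
Op 6: conn=43 S1=20 S2=44 S3=42 S4=-8 blocked=[4]
Op 7: conn=32 S1=9 S2=44 S3=42 S4=-8 blocked=[4]
Op 8: conn=24 S1=9 S2=44 S3=34 S4=-8 blocked=[4]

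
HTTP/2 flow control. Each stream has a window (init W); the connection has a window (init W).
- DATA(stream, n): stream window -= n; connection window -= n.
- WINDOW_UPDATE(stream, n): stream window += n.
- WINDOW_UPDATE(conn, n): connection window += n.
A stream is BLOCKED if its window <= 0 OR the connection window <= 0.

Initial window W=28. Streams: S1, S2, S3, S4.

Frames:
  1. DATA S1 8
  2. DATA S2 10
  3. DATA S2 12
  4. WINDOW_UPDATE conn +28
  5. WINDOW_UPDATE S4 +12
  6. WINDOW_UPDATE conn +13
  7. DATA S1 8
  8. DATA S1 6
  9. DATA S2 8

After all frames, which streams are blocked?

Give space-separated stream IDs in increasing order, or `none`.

Answer: S2

Derivation:
Op 1: conn=20 S1=20 S2=28 S3=28 S4=28 blocked=[]
Op 2: conn=10 S1=20 S2=18 S3=28 S4=28 blocked=[]
Op 3: conn=-2 S1=20 S2=6 S3=28 S4=28 blocked=[1, 2, 3, 4]
Op 4: conn=26 S1=20 S2=6 S3=28 S4=28 blocked=[]
Op 5: conn=26 S1=20 S2=6 S3=28 S4=40 blocked=[]
Op 6: conn=39 S1=20 S2=6 S3=28 S4=40 blocked=[]
Op 7: conn=31 S1=12 S2=6 S3=28 S4=40 blocked=[]
Op 8: conn=25 S1=6 S2=6 S3=28 S4=40 blocked=[]
Op 9: conn=17 S1=6 S2=-2 S3=28 S4=40 blocked=[2]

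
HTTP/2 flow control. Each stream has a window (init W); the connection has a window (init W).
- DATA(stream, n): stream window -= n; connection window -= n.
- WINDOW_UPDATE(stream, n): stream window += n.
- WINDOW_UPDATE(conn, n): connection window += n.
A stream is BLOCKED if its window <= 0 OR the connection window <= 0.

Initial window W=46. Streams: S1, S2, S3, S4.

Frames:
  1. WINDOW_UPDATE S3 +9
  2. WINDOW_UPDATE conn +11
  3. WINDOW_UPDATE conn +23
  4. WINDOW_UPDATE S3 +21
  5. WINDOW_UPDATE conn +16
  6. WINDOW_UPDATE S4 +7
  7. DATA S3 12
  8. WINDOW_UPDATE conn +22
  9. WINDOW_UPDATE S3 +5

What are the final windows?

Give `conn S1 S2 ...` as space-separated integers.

Op 1: conn=46 S1=46 S2=46 S3=55 S4=46 blocked=[]
Op 2: conn=57 S1=46 S2=46 S3=55 S4=46 blocked=[]
Op 3: conn=80 S1=46 S2=46 S3=55 S4=46 blocked=[]
Op 4: conn=80 S1=46 S2=46 S3=76 S4=46 blocked=[]
Op 5: conn=96 S1=46 S2=46 S3=76 S4=46 blocked=[]
Op 6: conn=96 S1=46 S2=46 S3=76 S4=53 blocked=[]
Op 7: conn=84 S1=46 S2=46 S3=64 S4=53 blocked=[]
Op 8: conn=106 S1=46 S2=46 S3=64 S4=53 blocked=[]
Op 9: conn=106 S1=46 S2=46 S3=69 S4=53 blocked=[]

Answer: 106 46 46 69 53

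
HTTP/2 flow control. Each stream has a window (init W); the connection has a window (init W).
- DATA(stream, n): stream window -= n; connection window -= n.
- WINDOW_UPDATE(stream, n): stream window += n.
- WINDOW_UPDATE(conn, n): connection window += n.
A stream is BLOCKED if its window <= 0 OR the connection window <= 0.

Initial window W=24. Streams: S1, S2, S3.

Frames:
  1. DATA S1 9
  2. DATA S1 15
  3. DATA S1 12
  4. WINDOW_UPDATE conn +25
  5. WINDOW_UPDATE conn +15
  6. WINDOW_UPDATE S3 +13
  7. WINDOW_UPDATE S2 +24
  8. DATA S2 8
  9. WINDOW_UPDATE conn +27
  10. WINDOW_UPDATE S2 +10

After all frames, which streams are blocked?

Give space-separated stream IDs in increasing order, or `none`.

Answer: S1

Derivation:
Op 1: conn=15 S1=15 S2=24 S3=24 blocked=[]
Op 2: conn=0 S1=0 S2=24 S3=24 blocked=[1, 2, 3]
Op 3: conn=-12 S1=-12 S2=24 S3=24 blocked=[1, 2, 3]
Op 4: conn=13 S1=-12 S2=24 S3=24 blocked=[1]
Op 5: conn=28 S1=-12 S2=24 S3=24 blocked=[1]
Op 6: conn=28 S1=-12 S2=24 S3=37 blocked=[1]
Op 7: conn=28 S1=-12 S2=48 S3=37 blocked=[1]
Op 8: conn=20 S1=-12 S2=40 S3=37 blocked=[1]
Op 9: conn=47 S1=-12 S2=40 S3=37 blocked=[1]
Op 10: conn=47 S1=-12 S2=50 S3=37 blocked=[1]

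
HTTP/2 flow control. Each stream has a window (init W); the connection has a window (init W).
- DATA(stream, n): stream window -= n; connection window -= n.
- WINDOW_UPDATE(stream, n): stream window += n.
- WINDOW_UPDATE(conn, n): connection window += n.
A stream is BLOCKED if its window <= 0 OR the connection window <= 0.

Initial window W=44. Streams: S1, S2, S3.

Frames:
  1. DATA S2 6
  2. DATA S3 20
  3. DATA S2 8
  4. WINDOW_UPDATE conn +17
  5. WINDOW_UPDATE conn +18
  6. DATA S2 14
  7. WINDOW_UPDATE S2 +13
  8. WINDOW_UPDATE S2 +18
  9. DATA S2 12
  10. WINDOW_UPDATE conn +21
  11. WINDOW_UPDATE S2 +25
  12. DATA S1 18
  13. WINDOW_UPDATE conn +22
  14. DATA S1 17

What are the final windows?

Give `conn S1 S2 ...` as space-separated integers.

Answer: 27 9 60 24

Derivation:
Op 1: conn=38 S1=44 S2=38 S3=44 blocked=[]
Op 2: conn=18 S1=44 S2=38 S3=24 blocked=[]
Op 3: conn=10 S1=44 S2=30 S3=24 blocked=[]
Op 4: conn=27 S1=44 S2=30 S3=24 blocked=[]
Op 5: conn=45 S1=44 S2=30 S3=24 blocked=[]
Op 6: conn=31 S1=44 S2=16 S3=24 blocked=[]
Op 7: conn=31 S1=44 S2=29 S3=24 blocked=[]
Op 8: conn=31 S1=44 S2=47 S3=24 blocked=[]
Op 9: conn=19 S1=44 S2=35 S3=24 blocked=[]
Op 10: conn=40 S1=44 S2=35 S3=24 blocked=[]
Op 11: conn=40 S1=44 S2=60 S3=24 blocked=[]
Op 12: conn=22 S1=26 S2=60 S3=24 blocked=[]
Op 13: conn=44 S1=26 S2=60 S3=24 blocked=[]
Op 14: conn=27 S1=9 S2=60 S3=24 blocked=[]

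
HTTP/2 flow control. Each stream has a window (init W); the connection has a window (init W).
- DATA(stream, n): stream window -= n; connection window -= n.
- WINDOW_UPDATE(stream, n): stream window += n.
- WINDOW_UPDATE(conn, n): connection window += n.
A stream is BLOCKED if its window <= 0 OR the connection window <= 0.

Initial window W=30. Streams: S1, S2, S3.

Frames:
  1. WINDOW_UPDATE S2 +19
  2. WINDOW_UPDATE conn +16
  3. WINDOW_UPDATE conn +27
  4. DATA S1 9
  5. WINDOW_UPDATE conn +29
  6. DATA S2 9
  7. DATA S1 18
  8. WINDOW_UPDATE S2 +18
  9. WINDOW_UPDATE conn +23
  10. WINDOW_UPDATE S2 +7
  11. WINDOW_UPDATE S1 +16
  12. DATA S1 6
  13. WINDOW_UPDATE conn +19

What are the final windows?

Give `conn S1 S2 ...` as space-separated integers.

Op 1: conn=30 S1=30 S2=49 S3=30 blocked=[]
Op 2: conn=46 S1=30 S2=49 S3=30 blocked=[]
Op 3: conn=73 S1=30 S2=49 S3=30 blocked=[]
Op 4: conn=64 S1=21 S2=49 S3=30 blocked=[]
Op 5: conn=93 S1=21 S2=49 S3=30 blocked=[]
Op 6: conn=84 S1=21 S2=40 S3=30 blocked=[]
Op 7: conn=66 S1=3 S2=40 S3=30 blocked=[]
Op 8: conn=66 S1=3 S2=58 S3=30 blocked=[]
Op 9: conn=89 S1=3 S2=58 S3=30 blocked=[]
Op 10: conn=89 S1=3 S2=65 S3=30 blocked=[]
Op 11: conn=89 S1=19 S2=65 S3=30 blocked=[]
Op 12: conn=83 S1=13 S2=65 S3=30 blocked=[]
Op 13: conn=102 S1=13 S2=65 S3=30 blocked=[]

Answer: 102 13 65 30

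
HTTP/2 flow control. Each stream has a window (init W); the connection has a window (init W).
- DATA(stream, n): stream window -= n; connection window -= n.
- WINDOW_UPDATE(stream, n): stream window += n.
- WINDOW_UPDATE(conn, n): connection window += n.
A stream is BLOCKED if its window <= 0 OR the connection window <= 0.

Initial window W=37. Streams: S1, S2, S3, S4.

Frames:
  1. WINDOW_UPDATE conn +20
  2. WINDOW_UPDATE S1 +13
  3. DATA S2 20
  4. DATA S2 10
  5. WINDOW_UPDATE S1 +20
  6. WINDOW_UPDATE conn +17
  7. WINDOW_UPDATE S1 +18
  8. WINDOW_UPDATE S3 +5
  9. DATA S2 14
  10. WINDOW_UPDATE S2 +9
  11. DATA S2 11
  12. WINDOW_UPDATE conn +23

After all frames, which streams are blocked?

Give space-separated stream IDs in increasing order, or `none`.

Answer: S2

Derivation:
Op 1: conn=57 S1=37 S2=37 S3=37 S4=37 blocked=[]
Op 2: conn=57 S1=50 S2=37 S3=37 S4=37 blocked=[]
Op 3: conn=37 S1=50 S2=17 S3=37 S4=37 blocked=[]
Op 4: conn=27 S1=50 S2=7 S3=37 S4=37 blocked=[]
Op 5: conn=27 S1=70 S2=7 S3=37 S4=37 blocked=[]
Op 6: conn=44 S1=70 S2=7 S3=37 S4=37 blocked=[]
Op 7: conn=44 S1=88 S2=7 S3=37 S4=37 blocked=[]
Op 8: conn=44 S1=88 S2=7 S3=42 S4=37 blocked=[]
Op 9: conn=30 S1=88 S2=-7 S3=42 S4=37 blocked=[2]
Op 10: conn=30 S1=88 S2=2 S3=42 S4=37 blocked=[]
Op 11: conn=19 S1=88 S2=-9 S3=42 S4=37 blocked=[2]
Op 12: conn=42 S1=88 S2=-9 S3=42 S4=37 blocked=[2]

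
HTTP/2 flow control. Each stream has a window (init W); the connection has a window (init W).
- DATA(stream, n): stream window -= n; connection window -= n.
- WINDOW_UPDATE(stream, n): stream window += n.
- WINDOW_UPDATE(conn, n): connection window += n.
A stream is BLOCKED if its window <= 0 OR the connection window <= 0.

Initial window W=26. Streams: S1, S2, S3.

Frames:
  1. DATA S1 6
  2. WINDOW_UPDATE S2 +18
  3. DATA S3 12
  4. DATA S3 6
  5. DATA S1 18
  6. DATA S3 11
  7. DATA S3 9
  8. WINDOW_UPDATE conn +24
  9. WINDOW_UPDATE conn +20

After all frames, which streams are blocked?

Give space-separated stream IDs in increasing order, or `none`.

Answer: S3

Derivation:
Op 1: conn=20 S1=20 S2=26 S3=26 blocked=[]
Op 2: conn=20 S1=20 S2=44 S3=26 blocked=[]
Op 3: conn=8 S1=20 S2=44 S3=14 blocked=[]
Op 4: conn=2 S1=20 S2=44 S3=8 blocked=[]
Op 5: conn=-16 S1=2 S2=44 S3=8 blocked=[1, 2, 3]
Op 6: conn=-27 S1=2 S2=44 S3=-3 blocked=[1, 2, 3]
Op 7: conn=-36 S1=2 S2=44 S3=-12 blocked=[1, 2, 3]
Op 8: conn=-12 S1=2 S2=44 S3=-12 blocked=[1, 2, 3]
Op 9: conn=8 S1=2 S2=44 S3=-12 blocked=[3]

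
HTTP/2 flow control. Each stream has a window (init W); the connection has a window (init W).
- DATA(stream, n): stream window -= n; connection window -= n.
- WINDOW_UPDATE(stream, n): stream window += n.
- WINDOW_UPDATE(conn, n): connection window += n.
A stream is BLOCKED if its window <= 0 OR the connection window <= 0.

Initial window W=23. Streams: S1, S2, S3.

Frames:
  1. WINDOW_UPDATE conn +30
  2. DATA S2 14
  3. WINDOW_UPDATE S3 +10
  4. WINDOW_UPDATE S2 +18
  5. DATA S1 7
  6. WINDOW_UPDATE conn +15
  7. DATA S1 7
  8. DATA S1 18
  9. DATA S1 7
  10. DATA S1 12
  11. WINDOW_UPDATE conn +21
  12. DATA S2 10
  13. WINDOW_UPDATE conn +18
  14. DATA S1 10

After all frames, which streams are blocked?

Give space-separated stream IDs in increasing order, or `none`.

Op 1: conn=53 S1=23 S2=23 S3=23 blocked=[]
Op 2: conn=39 S1=23 S2=9 S3=23 blocked=[]
Op 3: conn=39 S1=23 S2=9 S3=33 blocked=[]
Op 4: conn=39 S1=23 S2=27 S3=33 blocked=[]
Op 5: conn=32 S1=16 S2=27 S3=33 blocked=[]
Op 6: conn=47 S1=16 S2=27 S3=33 blocked=[]
Op 7: conn=40 S1=9 S2=27 S3=33 blocked=[]
Op 8: conn=22 S1=-9 S2=27 S3=33 blocked=[1]
Op 9: conn=15 S1=-16 S2=27 S3=33 blocked=[1]
Op 10: conn=3 S1=-28 S2=27 S3=33 blocked=[1]
Op 11: conn=24 S1=-28 S2=27 S3=33 blocked=[1]
Op 12: conn=14 S1=-28 S2=17 S3=33 blocked=[1]
Op 13: conn=32 S1=-28 S2=17 S3=33 blocked=[1]
Op 14: conn=22 S1=-38 S2=17 S3=33 blocked=[1]

Answer: S1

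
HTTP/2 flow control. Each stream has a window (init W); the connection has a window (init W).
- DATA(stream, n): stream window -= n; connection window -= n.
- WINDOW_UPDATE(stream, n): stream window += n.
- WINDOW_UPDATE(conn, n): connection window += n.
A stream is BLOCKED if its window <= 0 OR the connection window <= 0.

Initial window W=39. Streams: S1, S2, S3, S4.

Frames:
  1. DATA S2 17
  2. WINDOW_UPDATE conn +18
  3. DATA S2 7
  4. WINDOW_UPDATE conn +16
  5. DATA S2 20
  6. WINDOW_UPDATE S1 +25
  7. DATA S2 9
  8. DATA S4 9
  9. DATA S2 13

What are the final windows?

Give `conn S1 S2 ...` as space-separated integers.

Answer: -2 64 -27 39 30

Derivation:
Op 1: conn=22 S1=39 S2=22 S3=39 S4=39 blocked=[]
Op 2: conn=40 S1=39 S2=22 S3=39 S4=39 blocked=[]
Op 3: conn=33 S1=39 S2=15 S3=39 S4=39 blocked=[]
Op 4: conn=49 S1=39 S2=15 S3=39 S4=39 blocked=[]
Op 5: conn=29 S1=39 S2=-5 S3=39 S4=39 blocked=[2]
Op 6: conn=29 S1=64 S2=-5 S3=39 S4=39 blocked=[2]
Op 7: conn=20 S1=64 S2=-14 S3=39 S4=39 blocked=[2]
Op 8: conn=11 S1=64 S2=-14 S3=39 S4=30 blocked=[2]
Op 9: conn=-2 S1=64 S2=-27 S3=39 S4=30 blocked=[1, 2, 3, 4]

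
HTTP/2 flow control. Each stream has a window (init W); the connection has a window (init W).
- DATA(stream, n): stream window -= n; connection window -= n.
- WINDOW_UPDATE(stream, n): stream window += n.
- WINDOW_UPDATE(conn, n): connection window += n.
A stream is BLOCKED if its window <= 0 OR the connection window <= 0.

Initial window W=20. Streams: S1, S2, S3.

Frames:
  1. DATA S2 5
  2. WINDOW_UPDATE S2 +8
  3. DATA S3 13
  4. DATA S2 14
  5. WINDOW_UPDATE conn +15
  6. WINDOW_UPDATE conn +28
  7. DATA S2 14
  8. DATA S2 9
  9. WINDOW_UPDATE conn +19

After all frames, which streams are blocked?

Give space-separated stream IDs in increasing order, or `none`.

Answer: S2

Derivation:
Op 1: conn=15 S1=20 S2=15 S3=20 blocked=[]
Op 2: conn=15 S1=20 S2=23 S3=20 blocked=[]
Op 3: conn=2 S1=20 S2=23 S3=7 blocked=[]
Op 4: conn=-12 S1=20 S2=9 S3=7 blocked=[1, 2, 3]
Op 5: conn=3 S1=20 S2=9 S3=7 blocked=[]
Op 6: conn=31 S1=20 S2=9 S3=7 blocked=[]
Op 7: conn=17 S1=20 S2=-5 S3=7 blocked=[2]
Op 8: conn=8 S1=20 S2=-14 S3=7 blocked=[2]
Op 9: conn=27 S1=20 S2=-14 S3=7 blocked=[2]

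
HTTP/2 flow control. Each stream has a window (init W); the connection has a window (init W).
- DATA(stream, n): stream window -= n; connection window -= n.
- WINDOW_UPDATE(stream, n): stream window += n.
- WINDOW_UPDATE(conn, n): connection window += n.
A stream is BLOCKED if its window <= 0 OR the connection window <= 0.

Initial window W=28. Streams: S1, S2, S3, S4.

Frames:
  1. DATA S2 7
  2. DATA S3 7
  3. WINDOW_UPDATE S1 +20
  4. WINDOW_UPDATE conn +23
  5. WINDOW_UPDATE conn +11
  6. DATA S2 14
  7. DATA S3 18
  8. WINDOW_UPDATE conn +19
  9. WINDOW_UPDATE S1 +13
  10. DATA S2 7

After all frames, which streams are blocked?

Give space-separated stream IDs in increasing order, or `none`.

Answer: S2

Derivation:
Op 1: conn=21 S1=28 S2=21 S3=28 S4=28 blocked=[]
Op 2: conn=14 S1=28 S2=21 S3=21 S4=28 blocked=[]
Op 3: conn=14 S1=48 S2=21 S3=21 S4=28 blocked=[]
Op 4: conn=37 S1=48 S2=21 S3=21 S4=28 blocked=[]
Op 5: conn=48 S1=48 S2=21 S3=21 S4=28 blocked=[]
Op 6: conn=34 S1=48 S2=7 S3=21 S4=28 blocked=[]
Op 7: conn=16 S1=48 S2=7 S3=3 S4=28 blocked=[]
Op 8: conn=35 S1=48 S2=7 S3=3 S4=28 blocked=[]
Op 9: conn=35 S1=61 S2=7 S3=3 S4=28 blocked=[]
Op 10: conn=28 S1=61 S2=0 S3=3 S4=28 blocked=[2]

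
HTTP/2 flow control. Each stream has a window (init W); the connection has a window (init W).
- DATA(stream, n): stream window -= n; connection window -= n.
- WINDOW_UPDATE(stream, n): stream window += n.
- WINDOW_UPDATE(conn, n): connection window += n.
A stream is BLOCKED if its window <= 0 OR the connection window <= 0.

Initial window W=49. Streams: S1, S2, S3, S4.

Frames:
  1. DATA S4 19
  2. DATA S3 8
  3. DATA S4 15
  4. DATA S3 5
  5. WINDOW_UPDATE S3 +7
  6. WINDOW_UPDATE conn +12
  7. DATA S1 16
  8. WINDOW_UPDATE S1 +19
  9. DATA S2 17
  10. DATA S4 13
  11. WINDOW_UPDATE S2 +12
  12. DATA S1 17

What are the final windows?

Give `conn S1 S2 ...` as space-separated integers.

Answer: -49 35 44 43 2

Derivation:
Op 1: conn=30 S1=49 S2=49 S3=49 S4=30 blocked=[]
Op 2: conn=22 S1=49 S2=49 S3=41 S4=30 blocked=[]
Op 3: conn=7 S1=49 S2=49 S3=41 S4=15 blocked=[]
Op 4: conn=2 S1=49 S2=49 S3=36 S4=15 blocked=[]
Op 5: conn=2 S1=49 S2=49 S3=43 S4=15 blocked=[]
Op 6: conn=14 S1=49 S2=49 S3=43 S4=15 blocked=[]
Op 7: conn=-2 S1=33 S2=49 S3=43 S4=15 blocked=[1, 2, 3, 4]
Op 8: conn=-2 S1=52 S2=49 S3=43 S4=15 blocked=[1, 2, 3, 4]
Op 9: conn=-19 S1=52 S2=32 S3=43 S4=15 blocked=[1, 2, 3, 4]
Op 10: conn=-32 S1=52 S2=32 S3=43 S4=2 blocked=[1, 2, 3, 4]
Op 11: conn=-32 S1=52 S2=44 S3=43 S4=2 blocked=[1, 2, 3, 4]
Op 12: conn=-49 S1=35 S2=44 S3=43 S4=2 blocked=[1, 2, 3, 4]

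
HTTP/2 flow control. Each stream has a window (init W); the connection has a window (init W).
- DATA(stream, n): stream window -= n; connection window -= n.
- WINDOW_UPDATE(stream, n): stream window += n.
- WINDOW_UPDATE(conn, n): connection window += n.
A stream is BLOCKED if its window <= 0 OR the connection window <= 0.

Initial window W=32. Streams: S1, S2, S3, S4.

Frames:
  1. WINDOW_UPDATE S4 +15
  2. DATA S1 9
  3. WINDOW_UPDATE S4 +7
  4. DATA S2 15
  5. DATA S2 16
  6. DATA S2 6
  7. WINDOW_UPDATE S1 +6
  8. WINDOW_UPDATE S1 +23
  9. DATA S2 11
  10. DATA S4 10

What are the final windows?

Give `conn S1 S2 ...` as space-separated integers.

Op 1: conn=32 S1=32 S2=32 S3=32 S4=47 blocked=[]
Op 2: conn=23 S1=23 S2=32 S3=32 S4=47 blocked=[]
Op 3: conn=23 S1=23 S2=32 S3=32 S4=54 blocked=[]
Op 4: conn=8 S1=23 S2=17 S3=32 S4=54 blocked=[]
Op 5: conn=-8 S1=23 S2=1 S3=32 S4=54 blocked=[1, 2, 3, 4]
Op 6: conn=-14 S1=23 S2=-5 S3=32 S4=54 blocked=[1, 2, 3, 4]
Op 7: conn=-14 S1=29 S2=-5 S3=32 S4=54 blocked=[1, 2, 3, 4]
Op 8: conn=-14 S1=52 S2=-5 S3=32 S4=54 blocked=[1, 2, 3, 4]
Op 9: conn=-25 S1=52 S2=-16 S3=32 S4=54 blocked=[1, 2, 3, 4]
Op 10: conn=-35 S1=52 S2=-16 S3=32 S4=44 blocked=[1, 2, 3, 4]

Answer: -35 52 -16 32 44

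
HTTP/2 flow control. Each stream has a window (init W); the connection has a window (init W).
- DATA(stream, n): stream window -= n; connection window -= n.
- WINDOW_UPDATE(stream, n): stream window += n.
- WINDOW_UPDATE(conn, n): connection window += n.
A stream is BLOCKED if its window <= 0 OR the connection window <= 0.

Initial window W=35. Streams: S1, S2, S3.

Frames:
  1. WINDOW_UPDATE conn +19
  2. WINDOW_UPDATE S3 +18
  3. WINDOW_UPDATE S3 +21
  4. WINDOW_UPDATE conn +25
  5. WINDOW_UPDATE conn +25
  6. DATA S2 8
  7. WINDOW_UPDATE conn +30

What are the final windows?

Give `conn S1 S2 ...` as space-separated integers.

Answer: 126 35 27 74

Derivation:
Op 1: conn=54 S1=35 S2=35 S3=35 blocked=[]
Op 2: conn=54 S1=35 S2=35 S3=53 blocked=[]
Op 3: conn=54 S1=35 S2=35 S3=74 blocked=[]
Op 4: conn=79 S1=35 S2=35 S3=74 blocked=[]
Op 5: conn=104 S1=35 S2=35 S3=74 blocked=[]
Op 6: conn=96 S1=35 S2=27 S3=74 blocked=[]
Op 7: conn=126 S1=35 S2=27 S3=74 blocked=[]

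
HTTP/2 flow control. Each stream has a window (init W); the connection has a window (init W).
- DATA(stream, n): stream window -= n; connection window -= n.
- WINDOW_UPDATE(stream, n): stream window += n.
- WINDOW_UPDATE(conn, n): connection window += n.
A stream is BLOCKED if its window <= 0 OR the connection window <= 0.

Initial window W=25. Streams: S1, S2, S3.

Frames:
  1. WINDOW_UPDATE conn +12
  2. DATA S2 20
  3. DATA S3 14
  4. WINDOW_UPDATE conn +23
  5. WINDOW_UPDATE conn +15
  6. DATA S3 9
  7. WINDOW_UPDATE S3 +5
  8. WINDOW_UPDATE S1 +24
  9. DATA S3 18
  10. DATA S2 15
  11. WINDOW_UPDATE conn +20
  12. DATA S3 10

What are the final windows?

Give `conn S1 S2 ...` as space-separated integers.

Answer: 9 49 -10 -21

Derivation:
Op 1: conn=37 S1=25 S2=25 S3=25 blocked=[]
Op 2: conn=17 S1=25 S2=5 S3=25 blocked=[]
Op 3: conn=3 S1=25 S2=5 S3=11 blocked=[]
Op 4: conn=26 S1=25 S2=5 S3=11 blocked=[]
Op 5: conn=41 S1=25 S2=5 S3=11 blocked=[]
Op 6: conn=32 S1=25 S2=5 S3=2 blocked=[]
Op 7: conn=32 S1=25 S2=5 S3=7 blocked=[]
Op 8: conn=32 S1=49 S2=5 S3=7 blocked=[]
Op 9: conn=14 S1=49 S2=5 S3=-11 blocked=[3]
Op 10: conn=-1 S1=49 S2=-10 S3=-11 blocked=[1, 2, 3]
Op 11: conn=19 S1=49 S2=-10 S3=-11 blocked=[2, 3]
Op 12: conn=9 S1=49 S2=-10 S3=-21 blocked=[2, 3]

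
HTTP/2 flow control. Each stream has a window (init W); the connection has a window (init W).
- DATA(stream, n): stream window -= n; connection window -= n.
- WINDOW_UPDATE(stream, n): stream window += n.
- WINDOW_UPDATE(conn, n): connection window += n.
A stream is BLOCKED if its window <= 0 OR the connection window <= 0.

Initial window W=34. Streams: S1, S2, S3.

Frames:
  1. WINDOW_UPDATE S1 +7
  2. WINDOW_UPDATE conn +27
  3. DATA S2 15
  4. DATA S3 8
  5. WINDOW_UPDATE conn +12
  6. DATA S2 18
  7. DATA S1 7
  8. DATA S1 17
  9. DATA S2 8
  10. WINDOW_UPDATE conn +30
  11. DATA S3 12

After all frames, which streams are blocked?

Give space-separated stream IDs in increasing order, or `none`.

Op 1: conn=34 S1=41 S2=34 S3=34 blocked=[]
Op 2: conn=61 S1=41 S2=34 S3=34 blocked=[]
Op 3: conn=46 S1=41 S2=19 S3=34 blocked=[]
Op 4: conn=38 S1=41 S2=19 S3=26 blocked=[]
Op 5: conn=50 S1=41 S2=19 S3=26 blocked=[]
Op 6: conn=32 S1=41 S2=1 S3=26 blocked=[]
Op 7: conn=25 S1=34 S2=1 S3=26 blocked=[]
Op 8: conn=8 S1=17 S2=1 S3=26 blocked=[]
Op 9: conn=0 S1=17 S2=-7 S3=26 blocked=[1, 2, 3]
Op 10: conn=30 S1=17 S2=-7 S3=26 blocked=[2]
Op 11: conn=18 S1=17 S2=-7 S3=14 blocked=[2]

Answer: S2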